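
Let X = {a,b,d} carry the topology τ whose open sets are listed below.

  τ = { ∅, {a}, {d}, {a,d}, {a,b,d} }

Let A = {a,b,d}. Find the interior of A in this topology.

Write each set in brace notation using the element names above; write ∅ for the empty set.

U open, U⊆A: ∅, {d}, {a}, {a,d}, {a,b,d}. int(A) = ⋃ = {a,b,d}

{a,b,d}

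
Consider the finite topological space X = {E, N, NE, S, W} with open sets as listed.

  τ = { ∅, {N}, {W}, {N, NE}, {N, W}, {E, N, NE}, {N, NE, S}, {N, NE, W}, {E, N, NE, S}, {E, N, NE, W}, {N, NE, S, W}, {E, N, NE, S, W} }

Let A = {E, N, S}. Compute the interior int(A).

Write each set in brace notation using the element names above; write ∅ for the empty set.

{N}

open subsets of A: ∅, {N}; so int(A) = {N}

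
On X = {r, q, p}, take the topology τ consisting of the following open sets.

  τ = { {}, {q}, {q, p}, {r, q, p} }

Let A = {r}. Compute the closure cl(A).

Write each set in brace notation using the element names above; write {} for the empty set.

cl via duality: int({q, p}) = {q, p}, so X∖{q, p} = {r}

{r}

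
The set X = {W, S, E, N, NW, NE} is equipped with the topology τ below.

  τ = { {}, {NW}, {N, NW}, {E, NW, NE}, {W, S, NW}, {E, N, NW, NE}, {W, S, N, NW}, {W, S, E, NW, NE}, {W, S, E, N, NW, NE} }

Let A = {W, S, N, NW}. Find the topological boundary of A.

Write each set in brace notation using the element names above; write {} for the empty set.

{E, NE}

open subsets of A: {}, {NW}, {N, NW}, {W, S, NW}, {W, S, N, NW}; so int(A) = {W, S, N, NW}
closure: X∖int(X∖A) = X∖{} = {W, S, E, N, NW, NE}
∂A = {W, S, E, N, NW, NE} minus {W, S, N, NW} = {E, NE}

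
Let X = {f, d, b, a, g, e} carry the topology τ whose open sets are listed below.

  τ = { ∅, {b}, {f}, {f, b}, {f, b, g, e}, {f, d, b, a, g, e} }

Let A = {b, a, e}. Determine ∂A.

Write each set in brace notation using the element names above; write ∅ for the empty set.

{d, a, g, e}

open subsets of A: ∅, {b}; so int(A) = {b}
closure: X∖int(X∖A) = X∖{f} = {d, b, a, g, e}
∂A = {d, b, a, g, e} minus {b} = {d, a, g, e}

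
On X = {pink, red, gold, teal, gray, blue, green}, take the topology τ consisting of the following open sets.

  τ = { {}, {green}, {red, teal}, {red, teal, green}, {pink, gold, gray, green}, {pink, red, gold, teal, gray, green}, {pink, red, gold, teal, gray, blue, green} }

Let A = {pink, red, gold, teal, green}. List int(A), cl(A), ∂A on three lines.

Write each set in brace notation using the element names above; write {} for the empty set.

int(A) = {red, teal, green}
cl(A)  = {pink, red, gold, teal, gray, blue, green}
∂A     = {pink, gold, gray, blue}

open subsets of A: {}, {green}, {red, teal}, {red, teal, green}; so int(A) = {red, teal, green}
closure: X∖int(X∖A) = X∖{} = {pink, red, gold, teal, gray, blue, green}
∂A = {pink, red, gold, teal, gray, blue, green} minus {red, teal, green} = {pink, gold, gray, blue}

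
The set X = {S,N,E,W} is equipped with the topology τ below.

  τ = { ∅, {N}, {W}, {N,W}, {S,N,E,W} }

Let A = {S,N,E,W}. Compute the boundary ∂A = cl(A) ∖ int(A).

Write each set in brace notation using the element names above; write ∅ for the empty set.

opens ⊆ A: ∅, {W}, {N}, {N,W}, {S,N,E,W}; union → int = {S,N,E,W}
complement ∅; its interior ∅; cl(A) = X∖∅ = {S,N,E,W}
boundary = {S,N,E,W} ∖ {S,N,E,W} = ∅

∅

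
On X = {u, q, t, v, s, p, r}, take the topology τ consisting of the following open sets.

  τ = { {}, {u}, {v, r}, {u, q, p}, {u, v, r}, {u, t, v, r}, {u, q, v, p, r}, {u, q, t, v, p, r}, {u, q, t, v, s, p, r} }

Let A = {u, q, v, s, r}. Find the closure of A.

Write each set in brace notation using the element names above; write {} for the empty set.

X∖A={t, p}, int(X∖A)={}, hence cl(A)={u, q, t, v, s, p, r}

{u, q, t, v, s, p, r}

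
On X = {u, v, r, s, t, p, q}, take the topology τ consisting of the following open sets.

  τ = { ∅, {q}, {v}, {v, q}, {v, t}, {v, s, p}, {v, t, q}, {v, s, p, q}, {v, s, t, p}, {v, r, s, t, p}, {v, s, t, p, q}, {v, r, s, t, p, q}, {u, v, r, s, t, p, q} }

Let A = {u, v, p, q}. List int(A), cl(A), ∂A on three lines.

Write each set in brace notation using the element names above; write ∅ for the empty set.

opens ⊆ A: ∅, {q}, {v}, {v, q}; union → int = {v, q}
complement {r, s, t}; its interior ∅; cl(A) = X∖∅ = {u, v, r, s, t, p, q}
boundary = {u, v, r, s, t, p, q} ∖ {v, q} = {u, r, s, t, p}

int(A) = {v, q}
cl(A)  = {u, v, r, s, t, p, q}
∂A     = {u, r, s, t, p}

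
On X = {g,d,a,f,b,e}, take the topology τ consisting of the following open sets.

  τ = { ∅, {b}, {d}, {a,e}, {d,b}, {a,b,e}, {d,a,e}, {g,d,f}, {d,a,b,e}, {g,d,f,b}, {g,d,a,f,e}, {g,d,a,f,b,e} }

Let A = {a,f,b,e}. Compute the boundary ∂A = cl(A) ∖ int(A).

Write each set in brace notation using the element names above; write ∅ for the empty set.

{g,f}

open subsets of A: ∅, {b}, {a,e}, {a,b,e}; so int(A) = {a,b,e}
closure: X∖int(X∖A) = X∖{d} = {g,a,f,b,e}
∂A = {g,a,f,b,e} minus {a,b,e} = {g,f}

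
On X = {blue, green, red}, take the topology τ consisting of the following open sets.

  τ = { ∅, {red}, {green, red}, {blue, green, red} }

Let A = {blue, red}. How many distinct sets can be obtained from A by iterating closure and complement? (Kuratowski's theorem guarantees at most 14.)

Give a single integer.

6

closure: X∖int(X∖A) = X∖∅ = {blue, green, red}
Let k=closure and c=complement:
  1. A     = {blue, red}
  2. kA    = {blue, green, red}
  3. cA    = {green}
  4. ckA   = ∅
  5. kcA   = {blue, green}
  6. ckcA  = {red}
— saturated at 6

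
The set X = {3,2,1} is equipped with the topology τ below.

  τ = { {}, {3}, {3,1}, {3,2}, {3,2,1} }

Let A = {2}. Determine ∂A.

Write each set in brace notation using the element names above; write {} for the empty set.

{2}

opens ⊆ A: {}; union → int = {}
complement {3,1}; its interior {3,1}; cl(A) = X∖{3,1} = {2}
boundary = {2} ∖ {} = {2}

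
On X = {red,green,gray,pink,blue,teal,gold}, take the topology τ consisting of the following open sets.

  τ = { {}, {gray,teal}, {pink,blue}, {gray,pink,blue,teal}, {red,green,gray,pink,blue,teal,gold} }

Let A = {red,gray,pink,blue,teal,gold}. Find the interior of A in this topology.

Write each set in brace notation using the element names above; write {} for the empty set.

opens ⊆ A: {}, {pink,blue}, {gray,teal}, {gray,pink,blue,teal}; union → int = {gray,pink,blue,teal}

{gray,pink,blue,teal}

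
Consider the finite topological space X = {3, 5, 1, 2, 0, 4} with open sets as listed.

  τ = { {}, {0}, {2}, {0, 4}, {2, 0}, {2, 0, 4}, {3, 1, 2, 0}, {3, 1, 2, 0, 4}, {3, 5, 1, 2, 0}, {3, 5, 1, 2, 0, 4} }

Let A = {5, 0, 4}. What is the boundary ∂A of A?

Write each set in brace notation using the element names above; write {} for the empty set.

open subsets of A: {}, {0}, {0, 4}; so int(A) = {0, 4}
closure: X∖int(X∖A) = X∖{2} = {3, 5, 1, 0, 4}
∂A = {3, 5, 1, 0, 4} minus {0, 4} = {3, 5, 1}

{3, 5, 1}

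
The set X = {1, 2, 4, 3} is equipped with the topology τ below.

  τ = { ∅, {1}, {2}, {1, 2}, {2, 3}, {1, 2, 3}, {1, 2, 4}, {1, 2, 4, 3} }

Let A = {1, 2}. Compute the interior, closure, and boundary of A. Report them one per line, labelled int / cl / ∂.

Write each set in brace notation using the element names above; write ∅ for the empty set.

open subsets of A: ∅, {2}, {1}, {1, 2}; so int(A) = {1, 2}
closure: X∖int(X∖A) = X∖∅ = {1, 2, 4, 3}
∂A = {1, 2, 4, 3} minus {1, 2} = {4, 3}

int(A) = {1, 2}
cl(A)  = {1, 2, 4, 3}
∂A     = {4, 3}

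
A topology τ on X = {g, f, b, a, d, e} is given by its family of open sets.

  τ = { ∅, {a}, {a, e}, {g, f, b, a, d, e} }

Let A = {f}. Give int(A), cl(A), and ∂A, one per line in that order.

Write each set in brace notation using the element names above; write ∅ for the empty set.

int(A) = ∅
cl(A)  = {g, f, b, d}
∂A     = {g, f, b, d}

interior: largest open inside A is ∅ (from ∅)
cl via duality: int({g, b, a, d, e}) = {a, e}, so X∖{a, e} = {g, f, b, d}
cl∖int = {g, f, b, d}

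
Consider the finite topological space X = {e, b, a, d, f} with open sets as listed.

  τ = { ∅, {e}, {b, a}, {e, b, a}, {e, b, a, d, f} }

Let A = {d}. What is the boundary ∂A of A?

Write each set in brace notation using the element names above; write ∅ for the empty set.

{d, f}

opens ⊆ A: ∅; union → int = ∅
complement {e, b, a, f}; its interior {e, b, a}; cl(A) = X∖{e, b, a} = {d, f}
boundary = {d, f} ∖ ∅ = {d, f}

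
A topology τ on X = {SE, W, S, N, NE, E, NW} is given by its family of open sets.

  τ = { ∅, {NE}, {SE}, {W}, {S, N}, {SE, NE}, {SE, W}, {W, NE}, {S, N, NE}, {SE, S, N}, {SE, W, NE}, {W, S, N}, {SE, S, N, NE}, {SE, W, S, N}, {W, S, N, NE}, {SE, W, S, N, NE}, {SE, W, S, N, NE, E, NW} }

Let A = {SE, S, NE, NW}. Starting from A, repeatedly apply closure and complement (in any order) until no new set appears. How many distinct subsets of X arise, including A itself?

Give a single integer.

closure: X∖int(X∖A) = X∖{W} = {SE, S, N, NE, E, NW}
Let k=closure and c=complement:
  1. A     = {SE, S, NE, NW}
  2. kA    = {SE, S, N, NE, E, NW}
  3. cA    = {W, N, E}
  4. ckA   = {W}
  5. kcA   = {W, S, N, E, NW}
  6. kckA  = {W, E, NW}
  7. ckcA  = {SE, NE}
  8. ckckA = {SE, S, N, NE}
  9. kckcA = {SE, NE, E, NW}
  10. ckckcA = {W, S, N}
— saturated at 10

10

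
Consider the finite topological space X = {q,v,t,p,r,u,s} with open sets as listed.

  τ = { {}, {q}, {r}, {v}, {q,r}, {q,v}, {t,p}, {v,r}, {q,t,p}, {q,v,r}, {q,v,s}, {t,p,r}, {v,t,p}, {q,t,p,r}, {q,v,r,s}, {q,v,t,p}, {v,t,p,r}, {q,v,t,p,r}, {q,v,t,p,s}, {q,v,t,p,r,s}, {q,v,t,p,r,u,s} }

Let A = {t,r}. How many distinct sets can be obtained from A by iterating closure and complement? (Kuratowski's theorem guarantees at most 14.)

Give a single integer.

closure: X∖int(X∖A) = X∖{q,v,s} = {t,p,r,u}
Let k=closure and c=complement:
  1. A     = {t,r}
  2. kA    = {t,p,r,u}
  3. cA    = {q,v,p,u,s}
  4. ckA   = {q,v,s}
  5. kcA   = {q,v,t,p,u,s}
  6. kckA  = {q,v,u,s}
  7. ckcA  = {r}
  8. ckckA = {t,p,r}
  9. kckcA = {r,u}
  10. ckckcA = {q,v,t,p,s}
— saturated at 10

10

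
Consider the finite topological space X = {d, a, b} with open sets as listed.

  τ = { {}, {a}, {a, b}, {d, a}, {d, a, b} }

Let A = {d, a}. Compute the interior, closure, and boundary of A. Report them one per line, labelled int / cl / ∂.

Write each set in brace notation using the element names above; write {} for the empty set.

int(A) = {d, a}
cl(A)  = {d, a, b}
∂A     = {b}

interior: largest open inside A is {d, a} (from {}, {a}, {d, a})
cl via duality: int({b}) = {}, so X∖{} = {d, a, b}
cl∖int = {b}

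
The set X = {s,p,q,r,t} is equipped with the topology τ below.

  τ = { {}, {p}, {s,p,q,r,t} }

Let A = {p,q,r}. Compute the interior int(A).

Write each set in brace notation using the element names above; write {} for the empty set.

interior: largest open inside A is {p} (from {}, {p})

{p}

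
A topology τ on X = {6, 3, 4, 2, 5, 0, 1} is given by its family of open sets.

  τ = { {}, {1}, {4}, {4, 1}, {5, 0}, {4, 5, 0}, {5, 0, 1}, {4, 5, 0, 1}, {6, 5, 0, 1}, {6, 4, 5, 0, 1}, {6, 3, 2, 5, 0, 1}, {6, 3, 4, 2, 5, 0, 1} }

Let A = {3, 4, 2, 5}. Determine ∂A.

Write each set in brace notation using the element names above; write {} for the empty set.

U open, U⊆A: {}, {4}. int(A) = ⋃ = {4}
X∖A={6, 0, 1}, int(X∖A)={1}, hence cl(A)={6, 3, 4, 2, 5, 0}
∂A: remove int from cl → {6, 3, 2, 5, 0}

{6, 3, 2, 5, 0}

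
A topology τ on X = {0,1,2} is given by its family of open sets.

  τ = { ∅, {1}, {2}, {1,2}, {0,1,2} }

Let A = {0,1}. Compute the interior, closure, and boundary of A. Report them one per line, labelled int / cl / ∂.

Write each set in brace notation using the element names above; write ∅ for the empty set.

int(A) = {1}
cl(A)  = {0,1}
∂A     = {0}

open subsets of A: ∅, {1}; so int(A) = {1}
closure: X∖int(X∖A) = X∖{2} = {0,1}
∂A = {0,1} minus {1} = {0}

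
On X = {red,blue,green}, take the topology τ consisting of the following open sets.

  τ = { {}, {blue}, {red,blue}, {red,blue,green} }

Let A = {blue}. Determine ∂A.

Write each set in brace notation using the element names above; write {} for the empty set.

{red,green}

opens ⊆ A: {}, {blue}; union → int = {blue}
complement {red,green}; its interior {}; cl(A) = X∖{} = {red,blue,green}
boundary = {red,blue,green} ∖ {blue} = {red,green}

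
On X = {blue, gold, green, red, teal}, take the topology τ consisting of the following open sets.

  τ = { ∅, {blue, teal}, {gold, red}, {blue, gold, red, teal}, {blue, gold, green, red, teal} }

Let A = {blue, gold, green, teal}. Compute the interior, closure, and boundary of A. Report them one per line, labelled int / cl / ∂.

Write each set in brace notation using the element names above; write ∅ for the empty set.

opens ⊆ A: ∅, {blue, teal}; union → int = {blue, teal}
complement {red}; its interior ∅; cl(A) = X∖∅ = {blue, gold, green, red, teal}
boundary = {blue, gold, green, red, teal} ∖ {blue, teal} = {gold, green, red}

int(A) = {blue, teal}
cl(A)  = {blue, gold, green, red, teal}
∂A     = {gold, green, red}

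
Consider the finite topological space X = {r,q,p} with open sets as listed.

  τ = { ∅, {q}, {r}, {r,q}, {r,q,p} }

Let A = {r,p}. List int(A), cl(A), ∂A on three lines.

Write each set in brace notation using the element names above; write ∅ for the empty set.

int(A) = {r}
cl(A)  = {r,p}
∂A     = {p}

opens ⊆ A: ∅, {r}; union → int = {r}
complement {q}; its interior {q}; cl(A) = X∖{q} = {r,p}
boundary = {r,p} ∖ {r} = {p}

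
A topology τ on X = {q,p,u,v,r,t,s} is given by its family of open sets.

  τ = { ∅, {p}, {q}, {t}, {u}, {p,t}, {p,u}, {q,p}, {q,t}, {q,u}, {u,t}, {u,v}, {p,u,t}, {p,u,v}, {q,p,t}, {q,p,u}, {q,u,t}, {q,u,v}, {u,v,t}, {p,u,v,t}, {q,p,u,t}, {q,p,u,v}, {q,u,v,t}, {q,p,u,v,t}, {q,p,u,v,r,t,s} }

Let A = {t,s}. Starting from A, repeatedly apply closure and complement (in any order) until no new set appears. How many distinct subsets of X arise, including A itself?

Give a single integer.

6

X∖A={q,p,u,v,r}, int(X∖A)={q,p,u,v}, hence cl(A)={r,t,s}
Orbit (k=closure, c=complement):
  1. A     = {t,s}
  2. kA    = {r,t,s}
  3. cA    = {q,p,u,v,r}
  4. ckA   = {q,p,u,v}
  5. kcA   = {q,p,u,v,r,s}
  6. ckcA  = {t}
(closed under both — stop)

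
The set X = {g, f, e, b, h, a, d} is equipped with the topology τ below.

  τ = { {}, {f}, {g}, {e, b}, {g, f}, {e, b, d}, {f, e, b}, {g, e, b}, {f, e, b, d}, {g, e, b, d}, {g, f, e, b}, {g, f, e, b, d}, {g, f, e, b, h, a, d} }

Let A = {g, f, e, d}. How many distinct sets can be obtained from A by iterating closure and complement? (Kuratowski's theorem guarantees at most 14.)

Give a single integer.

8

closure: X∖int(X∖A) = X∖{} = {g, f, e, b, h, a, d}
Let k=closure and c=complement:
  1. A     = {g, f, e, d}
  2. kA    = {g, f, e, b, h, a, d}
  3. cA    = {b, h, a}
  4. ckA   = {}
  5. kcA   = {e, b, h, a, d}
  6. ckcA  = {g, f}
  7. kckcA = {g, f, h, a}
  8. ckckcA = {e, b, d}
— saturated at 8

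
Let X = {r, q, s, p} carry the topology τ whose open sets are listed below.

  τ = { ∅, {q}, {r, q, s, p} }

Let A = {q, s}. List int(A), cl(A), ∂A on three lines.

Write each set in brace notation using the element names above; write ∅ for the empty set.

opens ⊆ A: ∅, {q}; union → int = {q}
complement {r, p}; its interior ∅; cl(A) = X∖∅ = {r, q, s, p}
boundary = {r, q, s, p} ∖ {q} = {r, s, p}

int(A) = {q}
cl(A)  = {r, q, s, p}
∂A     = {r, s, p}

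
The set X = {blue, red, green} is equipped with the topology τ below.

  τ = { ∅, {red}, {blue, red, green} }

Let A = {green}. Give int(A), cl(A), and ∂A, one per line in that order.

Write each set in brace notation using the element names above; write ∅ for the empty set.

int(A) = ∅
cl(A)  = {blue, green}
∂A     = {blue, green}

interior: largest open inside A is ∅ (from ∅)
cl via duality: int({blue, red}) = {red}, so X∖{red} = {blue, green}
cl∖int = {blue, green}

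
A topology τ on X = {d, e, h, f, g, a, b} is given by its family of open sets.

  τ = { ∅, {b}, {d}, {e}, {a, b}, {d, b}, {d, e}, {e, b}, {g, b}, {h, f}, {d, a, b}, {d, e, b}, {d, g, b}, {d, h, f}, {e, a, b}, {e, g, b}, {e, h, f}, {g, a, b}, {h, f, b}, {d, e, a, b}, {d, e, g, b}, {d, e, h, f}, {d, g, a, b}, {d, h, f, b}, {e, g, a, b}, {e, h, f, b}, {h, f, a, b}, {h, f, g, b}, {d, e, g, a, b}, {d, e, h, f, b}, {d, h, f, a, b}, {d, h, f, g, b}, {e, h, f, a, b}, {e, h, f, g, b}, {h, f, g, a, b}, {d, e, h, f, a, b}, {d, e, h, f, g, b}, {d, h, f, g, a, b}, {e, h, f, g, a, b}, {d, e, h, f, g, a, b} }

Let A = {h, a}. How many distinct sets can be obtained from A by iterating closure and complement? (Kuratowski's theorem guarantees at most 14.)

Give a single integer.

8

X∖A={d, e, f, g, b}, int(X∖A)={d, e, g, b}, hence cl(A)={h, f, a}
Orbit (k=closure, c=complement):
  1. A     = {h, a}
  2. kA    = {h, f, a}
  3. cA    = {d, e, f, g, b}
  4. ckA   = {d, e, g, b}
  5. kcA   = {d, e, h, f, g, a, b}
  6. kckA  = {d, e, g, a, b}
  7. ckcA  = ∅
  8. ckckA = {h, f}
(closed under both — stop)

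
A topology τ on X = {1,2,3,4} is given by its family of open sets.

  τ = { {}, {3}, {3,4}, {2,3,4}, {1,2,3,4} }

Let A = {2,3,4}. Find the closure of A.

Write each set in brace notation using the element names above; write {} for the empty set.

closure: X∖int(X∖A) = X∖{} = {1,2,3,4}

{1,2,3,4}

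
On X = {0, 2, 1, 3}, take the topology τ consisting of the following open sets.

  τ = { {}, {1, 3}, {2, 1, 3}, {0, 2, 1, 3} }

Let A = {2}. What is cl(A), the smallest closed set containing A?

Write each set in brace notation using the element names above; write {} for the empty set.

cl via duality: int({0, 1, 3}) = {1, 3}, so X∖{1, 3} = {0, 2}

{0, 2}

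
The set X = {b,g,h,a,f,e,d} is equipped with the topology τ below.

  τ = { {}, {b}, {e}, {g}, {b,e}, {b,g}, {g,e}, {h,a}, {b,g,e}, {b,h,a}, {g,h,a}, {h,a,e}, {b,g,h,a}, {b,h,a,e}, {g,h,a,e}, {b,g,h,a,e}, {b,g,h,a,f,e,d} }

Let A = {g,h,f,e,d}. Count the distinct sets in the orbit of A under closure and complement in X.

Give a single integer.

10

closure: X∖int(X∖A) = X∖{b} = {g,h,a,f,e,d}
Let k=closure and c=complement:
  1. A     = {g,h,f,e,d}
  2. kA    = {g,h,a,f,e,d}
  3. cA    = {b,a}
  4. ckA   = {b}
  5. kcA   = {b,h,a,f,d}
  6. kckA  = {b,f,d}
  7. ckcA  = {g,e}
  8. ckckA = {g,h,a,e}
  9. kckcA = {g,f,e,d}
  10. ckckcA = {b,h,a}
— saturated at 10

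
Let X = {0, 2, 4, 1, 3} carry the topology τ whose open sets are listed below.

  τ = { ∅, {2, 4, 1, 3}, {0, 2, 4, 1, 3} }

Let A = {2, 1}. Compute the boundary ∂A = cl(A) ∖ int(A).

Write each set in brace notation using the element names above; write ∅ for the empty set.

{0, 2, 4, 1, 3}

U open, U⊆A: ∅. int(A) = ⋃ = ∅
X∖A={0, 4, 3}, int(X∖A)=∅, hence cl(A)={0, 2, 4, 1, 3}
∂A: remove int from cl → {0, 2, 4, 1, 3}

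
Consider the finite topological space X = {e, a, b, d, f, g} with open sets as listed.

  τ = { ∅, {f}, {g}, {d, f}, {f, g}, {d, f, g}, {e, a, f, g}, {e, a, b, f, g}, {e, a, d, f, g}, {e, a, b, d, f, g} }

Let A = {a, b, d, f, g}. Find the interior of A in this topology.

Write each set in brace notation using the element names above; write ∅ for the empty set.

{d, f, g}

interior: largest open inside A is {d, f, g} (from ∅, {f}, {g}, {d, f}, {f, g}, {d, f, g})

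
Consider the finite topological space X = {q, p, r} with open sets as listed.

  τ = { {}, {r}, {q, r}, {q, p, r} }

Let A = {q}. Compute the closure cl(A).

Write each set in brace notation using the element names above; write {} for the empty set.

{q, p}

closure: X∖int(X∖A) = X∖{r} = {q, p}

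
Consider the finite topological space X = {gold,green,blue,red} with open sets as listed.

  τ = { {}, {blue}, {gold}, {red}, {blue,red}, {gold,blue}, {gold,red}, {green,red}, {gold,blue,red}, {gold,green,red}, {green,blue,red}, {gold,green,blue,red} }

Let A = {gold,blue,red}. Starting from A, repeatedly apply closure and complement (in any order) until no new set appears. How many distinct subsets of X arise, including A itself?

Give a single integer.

4

X∖A={green}, int(X∖A)={}, hence cl(A)={gold,green,blue,red}
Orbit (k=closure, c=complement):
  1. A     = {gold,blue,red}
  2. kA    = {gold,green,blue,red}
  3. cA    = {green}
  4. ckA   = {}
(closed under both — stop)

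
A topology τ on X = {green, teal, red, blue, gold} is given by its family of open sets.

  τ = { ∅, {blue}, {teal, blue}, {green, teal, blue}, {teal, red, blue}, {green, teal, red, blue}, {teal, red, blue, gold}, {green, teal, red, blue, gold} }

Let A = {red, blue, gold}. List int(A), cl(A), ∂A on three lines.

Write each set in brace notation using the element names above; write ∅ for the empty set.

U open, U⊆A: ∅, {blue}. int(A) = ⋃ = {blue}
X∖A={green, teal}, int(X∖A)=∅, hence cl(A)={green, teal, red, blue, gold}
∂A: remove int from cl → {green, teal, red, gold}

int(A) = {blue}
cl(A)  = {green, teal, red, blue, gold}
∂A     = {green, teal, red, gold}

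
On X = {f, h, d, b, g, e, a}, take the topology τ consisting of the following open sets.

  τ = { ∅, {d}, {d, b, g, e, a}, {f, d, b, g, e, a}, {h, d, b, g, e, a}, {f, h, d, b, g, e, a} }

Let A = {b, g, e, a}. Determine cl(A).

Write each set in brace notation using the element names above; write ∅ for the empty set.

{f, h, b, g, e, a}

complement {f, h, d}; its interior {d}; cl(A) = X∖{d} = {f, h, b, g, e, a}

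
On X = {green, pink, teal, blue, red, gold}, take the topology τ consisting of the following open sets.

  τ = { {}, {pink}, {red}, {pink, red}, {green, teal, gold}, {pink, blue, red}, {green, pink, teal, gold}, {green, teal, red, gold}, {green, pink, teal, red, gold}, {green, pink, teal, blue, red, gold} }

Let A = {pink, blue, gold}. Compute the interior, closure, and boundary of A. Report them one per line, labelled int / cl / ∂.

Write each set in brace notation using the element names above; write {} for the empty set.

int(A) = {pink}
cl(A)  = {green, pink, teal, blue, gold}
∂A     = {green, teal, blue, gold}

open subsets of A: {}, {pink}; so int(A) = {pink}
closure: X∖int(X∖A) = X∖{red} = {green, pink, teal, blue, gold}
∂A = {green, pink, teal, blue, gold} minus {pink} = {green, teal, blue, gold}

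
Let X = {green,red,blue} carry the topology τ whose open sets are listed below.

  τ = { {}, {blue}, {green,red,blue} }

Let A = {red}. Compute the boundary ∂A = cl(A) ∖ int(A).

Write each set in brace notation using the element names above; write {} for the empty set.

interior: largest open inside A is {} (from {})
cl via duality: int({green,blue}) = {blue}, so X∖{blue} = {green,red}
cl∖int = {green,red}

{green,red}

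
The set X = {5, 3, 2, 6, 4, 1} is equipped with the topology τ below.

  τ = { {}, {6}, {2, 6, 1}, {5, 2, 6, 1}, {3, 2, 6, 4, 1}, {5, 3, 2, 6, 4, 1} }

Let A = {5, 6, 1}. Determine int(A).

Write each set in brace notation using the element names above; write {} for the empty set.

U open, U⊆A: {}, {6}. int(A) = ⋃ = {6}

{6}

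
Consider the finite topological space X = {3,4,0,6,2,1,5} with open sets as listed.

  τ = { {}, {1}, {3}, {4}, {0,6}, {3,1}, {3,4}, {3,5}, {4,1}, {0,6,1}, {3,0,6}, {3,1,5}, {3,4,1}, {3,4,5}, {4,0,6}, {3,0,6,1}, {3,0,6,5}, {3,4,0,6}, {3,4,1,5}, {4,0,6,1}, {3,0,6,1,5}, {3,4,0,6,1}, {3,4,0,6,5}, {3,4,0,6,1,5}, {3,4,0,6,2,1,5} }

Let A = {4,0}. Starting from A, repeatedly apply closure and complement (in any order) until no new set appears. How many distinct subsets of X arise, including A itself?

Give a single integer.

X∖A={3,6,2,1,5}, int(X∖A)={3,1,5}, hence cl(A)={4,0,6,2}
Orbit (k=closure, c=complement):
  1. A     = {4,0}
  2. kA    = {4,0,6,2}
  3. cA    = {3,6,2,1,5}
  4. ckA   = {3,1,5}
  5. kcA   = {3,0,6,2,1,5}
  6. kckA  = {3,2,1,5}
  7. ckcA  = {4}
  8. ckckA = {4,0,6}
  9. kckcA = {4,2}
  10. ckckcA = {3,0,6,1,5}
(closed under both — stop)

10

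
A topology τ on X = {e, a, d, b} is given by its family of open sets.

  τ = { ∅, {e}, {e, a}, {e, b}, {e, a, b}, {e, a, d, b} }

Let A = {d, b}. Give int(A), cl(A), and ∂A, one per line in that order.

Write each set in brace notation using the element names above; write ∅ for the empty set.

open subsets of A: ∅; so int(A) = ∅
closure: X∖int(X∖A) = X∖{e, a} = {d, b}
∂A = {d, b} minus ∅ = {d, b}

int(A) = ∅
cl(A)  = {d, b}
∂A     = {d, b}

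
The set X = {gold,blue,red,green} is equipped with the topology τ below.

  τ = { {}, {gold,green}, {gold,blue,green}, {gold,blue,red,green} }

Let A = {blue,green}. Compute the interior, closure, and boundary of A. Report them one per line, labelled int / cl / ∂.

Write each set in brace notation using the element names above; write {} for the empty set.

int(A) = {}
cl(A)  = {gold,blue,red,green}
∂A     = {gold,blue,red,green}

opens ⊆ A: {}; union → int = {}
complement {gold,red}; its interior {}; cl(A) = X∖{} = {gold,blue,red,green}
boundary = {gold,blue,red,green} ∖ {} = {gold,blue,red,green}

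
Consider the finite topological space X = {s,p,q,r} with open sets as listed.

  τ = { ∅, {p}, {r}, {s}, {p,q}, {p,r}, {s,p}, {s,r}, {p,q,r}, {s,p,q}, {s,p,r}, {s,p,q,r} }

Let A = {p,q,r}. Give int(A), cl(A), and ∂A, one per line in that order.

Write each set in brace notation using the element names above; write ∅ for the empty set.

interior: largest open inside A is {p,q,r} (from ∅, {r}, {p}, {p,r}, {p,q}, {p,q,r})
cl via duality: int({s}) = {s}, so X∖{s} = {p,q,r}
cl∖int = ∅

int(A) = {p,q,r}
cl(A)  = {p,q,r}
∂A     = ∅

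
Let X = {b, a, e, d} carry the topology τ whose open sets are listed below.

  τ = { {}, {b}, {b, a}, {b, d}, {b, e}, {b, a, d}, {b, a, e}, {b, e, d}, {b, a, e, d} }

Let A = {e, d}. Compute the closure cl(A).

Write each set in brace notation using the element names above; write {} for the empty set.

{e, d}

closure: X∖int(X∖A) = X∖{b, a} = {e, d}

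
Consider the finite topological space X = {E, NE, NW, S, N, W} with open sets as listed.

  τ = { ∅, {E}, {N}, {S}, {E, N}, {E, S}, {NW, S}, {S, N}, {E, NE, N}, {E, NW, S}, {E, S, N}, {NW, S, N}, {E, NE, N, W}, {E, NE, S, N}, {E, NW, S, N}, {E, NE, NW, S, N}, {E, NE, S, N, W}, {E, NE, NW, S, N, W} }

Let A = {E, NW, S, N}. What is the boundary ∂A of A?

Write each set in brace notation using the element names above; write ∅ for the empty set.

U open, U⊆A: ∅, {N}, {S}, {E}, {NW, S}, {E, S}, {S, N}, {E, N}, {E, NW, S}, {E, S, N}, {NW, S, N}, {E, NW, S, N}. int(A) = ⋃ = {E, NW, S, N}
X∖A={NE, W}, int(X∖A)=∅, hence cl(A)={E, NE, NW, S, N, W}
∂A: remove int from cl → {NE, W}

{NE, W}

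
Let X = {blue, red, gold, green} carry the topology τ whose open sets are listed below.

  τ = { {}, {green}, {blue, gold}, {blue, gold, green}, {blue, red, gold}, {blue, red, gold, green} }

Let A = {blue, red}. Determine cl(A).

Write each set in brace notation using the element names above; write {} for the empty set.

{blue, red, gold}

X∖A={gold, green}, int(X∖A)={green}, hence cl(A)={blue, red, gold}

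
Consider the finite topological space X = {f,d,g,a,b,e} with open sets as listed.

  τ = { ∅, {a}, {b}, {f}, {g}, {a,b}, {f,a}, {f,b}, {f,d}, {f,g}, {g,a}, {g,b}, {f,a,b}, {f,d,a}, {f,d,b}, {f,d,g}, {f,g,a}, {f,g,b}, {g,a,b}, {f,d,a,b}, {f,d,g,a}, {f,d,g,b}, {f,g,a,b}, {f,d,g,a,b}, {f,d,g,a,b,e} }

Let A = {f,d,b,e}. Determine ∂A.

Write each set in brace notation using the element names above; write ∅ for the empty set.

{e}

opens ⊆ A: ∅, {f}, {b}, {f,b}, {f,d}, {f,d,b}; union → int = {f,d,b}
complement {g,a}; its interior {g,a}; cl(A) = X∖{g,a} = {f,d,b,e}
boundary = {f,d,b,e} ∖ {f,d,b} = {e}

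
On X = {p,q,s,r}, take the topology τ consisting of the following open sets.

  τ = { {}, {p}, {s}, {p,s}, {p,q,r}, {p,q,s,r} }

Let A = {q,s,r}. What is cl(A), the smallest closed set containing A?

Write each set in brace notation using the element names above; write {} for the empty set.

X∖A={p}, int(X∖A)={p}, hence cl(A)={q,s,r}

{q,s,r}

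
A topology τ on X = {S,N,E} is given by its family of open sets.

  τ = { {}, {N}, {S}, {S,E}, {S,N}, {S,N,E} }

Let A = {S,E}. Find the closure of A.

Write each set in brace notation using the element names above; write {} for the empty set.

complement {N}; its interior {N}; cl(A) = X∖{N} = {S,E}

{S,E}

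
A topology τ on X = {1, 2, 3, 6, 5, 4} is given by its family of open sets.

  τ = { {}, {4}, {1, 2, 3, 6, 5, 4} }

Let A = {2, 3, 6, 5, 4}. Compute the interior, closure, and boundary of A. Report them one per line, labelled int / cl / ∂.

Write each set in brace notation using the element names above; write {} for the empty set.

int(A) = {4}
cl(A)  = {1, 2, 3, 6, 5, 4}
∂A     = {1, 2, 3, 6, 5}

open subsets of A: {}, {4}; so int(A) = {4}
closure: X∖int(X∖A) = X∖{} = {1, 2, 3, 6, 5, 4}
∂A = {1, 2, 3, 6, 5, 4} minus {4} = {1, 2, 3, 6, 5}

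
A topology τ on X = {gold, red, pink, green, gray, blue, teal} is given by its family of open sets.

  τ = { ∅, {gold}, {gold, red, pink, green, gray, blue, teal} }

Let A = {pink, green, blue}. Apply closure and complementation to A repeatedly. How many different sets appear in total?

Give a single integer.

cl via duality: int({gold, red, gray, teal}) = {gold}, so X∖{gold} = {red, pink, green, gray, blue, teal}
Write k for closure, c for complement:
  1. A     = {pink, green, blue}
  2. kA    = {red, pink, green, gray, blue, teal}
  3. cA    = {gold, red, gray, teal}
  4. ckA   = {gold}
  5. kcA   = {gold, red, pink, green, gray, blue, teal}
  6. ckcA  = ∅
applying k or c yields no new set

6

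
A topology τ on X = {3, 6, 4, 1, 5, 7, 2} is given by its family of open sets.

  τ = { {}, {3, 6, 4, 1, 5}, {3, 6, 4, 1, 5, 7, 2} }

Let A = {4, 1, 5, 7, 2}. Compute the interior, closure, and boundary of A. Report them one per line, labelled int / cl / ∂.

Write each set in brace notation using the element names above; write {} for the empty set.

int(A) = {}
cl(A)  = {3, 6, 4, 1, 5, 7, 2}
∂A     = {3, 6, 4, 1, 5, 7, 2}

open subsets of A: {}; so int(A) = {}
closure: X∖int(X∖A) = X∖{} = {3, 6, 4, 1, 5, 7, 2}
∂A = {3, 6, 4, 1, 5, 7, 2} minus {} = {3, 6, 4, 1, 5, 7, 2}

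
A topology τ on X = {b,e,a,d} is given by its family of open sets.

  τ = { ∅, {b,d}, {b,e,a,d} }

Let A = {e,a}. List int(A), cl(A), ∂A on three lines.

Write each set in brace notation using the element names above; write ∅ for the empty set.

int(A) = ∅
cl(A)  = {e,a}
∂A     = {e,a}

U open, U⊆A: ∅. int(A) = ⋃ = ∅
X∖A={b,d}, int(X∖A)={b,d}, hence cl(A)={e,a}
∂A: remove int from cl → {e,a}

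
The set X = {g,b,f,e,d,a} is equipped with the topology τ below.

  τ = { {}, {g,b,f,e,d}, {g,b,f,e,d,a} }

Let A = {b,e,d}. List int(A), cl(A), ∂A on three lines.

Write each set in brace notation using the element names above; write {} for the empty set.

interior: largest open inside A is {} (from {})
cl via duality: int({g,f,a}) = {}, so X∖{} = {g,b,f,e,d,a}
cl∖int = {g,b,f,e,d,a}

int(A) = {}
cl(A)  = {g,b,f,e,d,a}
∂A     = {g,b,f,e,d,a}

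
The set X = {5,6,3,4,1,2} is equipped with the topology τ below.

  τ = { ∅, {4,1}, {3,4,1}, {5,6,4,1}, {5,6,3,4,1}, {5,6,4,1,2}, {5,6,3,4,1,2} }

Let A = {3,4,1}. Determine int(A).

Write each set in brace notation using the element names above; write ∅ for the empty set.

{3,4,1}

opens ⊆ A: ∅, {4,1}, {3,4,1}; union → int = {3,4,1}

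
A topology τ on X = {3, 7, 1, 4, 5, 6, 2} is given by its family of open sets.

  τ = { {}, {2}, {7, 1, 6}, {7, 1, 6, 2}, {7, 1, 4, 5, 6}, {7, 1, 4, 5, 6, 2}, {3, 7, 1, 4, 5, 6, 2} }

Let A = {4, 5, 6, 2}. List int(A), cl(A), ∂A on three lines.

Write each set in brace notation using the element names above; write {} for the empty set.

int(A) = {2}
cl(A)  = {3, 7, 1, 4, 5, 6, 2}
∂A     = {3, 7, 1, 4, 5, 6}

U open, U⊆A: {}, {2}. int(A) = ⋃ = {2}
X∖A={3, 7, 1}, int(X∖A)={}, hence cl(A)={3, 7, 1, 4, 5, 6, 2}
∂A: remove int from cl → {3, 7, 1, 4, 5, 6}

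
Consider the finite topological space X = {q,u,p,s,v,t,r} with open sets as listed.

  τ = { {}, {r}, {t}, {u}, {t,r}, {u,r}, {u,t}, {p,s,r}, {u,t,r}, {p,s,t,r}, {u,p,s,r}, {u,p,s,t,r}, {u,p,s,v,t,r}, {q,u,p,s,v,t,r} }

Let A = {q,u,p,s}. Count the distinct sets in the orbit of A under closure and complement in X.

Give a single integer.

closure: X∖int(X∖A) = X∖{t,r} = {q,u,p,s,v}
Let k=closure and c=complement:
  1. A     = {q,u,p,s}
  2. kA    = {q,u,p,s,v}
  3. cA    = {v,t,r}
  4. ckA   = {t,r}
  5. kcA   = {q,p,s,v,t,r}
  6. ckcA  = {u}
  7. kckcA = {q,u,v}
  8. ckckcA = {p,s,t,r}
— saturated at 8

8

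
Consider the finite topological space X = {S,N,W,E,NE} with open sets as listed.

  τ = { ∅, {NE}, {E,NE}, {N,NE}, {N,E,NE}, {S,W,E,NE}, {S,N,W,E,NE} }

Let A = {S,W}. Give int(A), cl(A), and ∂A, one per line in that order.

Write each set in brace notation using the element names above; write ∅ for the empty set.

interior: largest open inside A is ∅ (from ∅)
cl via duality: int({N,E,NE}) = {N,E,NE}, so X∖{N,E,NE} = {S,W}
cl∖int = {S,W}

int(A) = ∅
cl(A)  = {S,W}
∂A     = {S,W}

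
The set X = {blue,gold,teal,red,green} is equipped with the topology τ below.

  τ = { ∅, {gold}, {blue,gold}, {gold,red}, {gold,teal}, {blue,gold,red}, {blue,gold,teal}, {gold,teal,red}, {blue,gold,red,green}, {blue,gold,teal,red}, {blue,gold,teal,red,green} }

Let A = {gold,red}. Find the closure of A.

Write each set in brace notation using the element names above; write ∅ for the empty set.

{blue,gold,teal,red,green}

X∖A={blue,teal,green}, int(X∖A)=∅, hence cl(A)={blue,gold,teal,red,green}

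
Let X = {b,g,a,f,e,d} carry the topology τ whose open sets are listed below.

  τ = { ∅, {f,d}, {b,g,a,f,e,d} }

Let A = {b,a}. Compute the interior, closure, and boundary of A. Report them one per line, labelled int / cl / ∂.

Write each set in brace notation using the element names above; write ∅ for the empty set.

int(A) = ∅
cl(A)  = {b,g,a,e}
∂A     = {b,g,a,e}

U open, U⊆A: ∅. int(A) = ⋃ = ∅
X∖A={g,f,e,d}, int(X∖A)={f,d}, hence cl(A)={b,g,a,e}
∂A: remove int from cl → {b,g,a,e}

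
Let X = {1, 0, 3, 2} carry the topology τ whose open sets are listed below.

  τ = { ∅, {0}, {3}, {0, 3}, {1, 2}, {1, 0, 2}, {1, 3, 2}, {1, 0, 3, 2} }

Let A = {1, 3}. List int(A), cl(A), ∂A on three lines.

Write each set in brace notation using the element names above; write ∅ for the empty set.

int(A) = {3}
cl(A)  = {1, 3, 2}
∂A     = {1, 2}

opens ⊆ A: ∅, {3}; union → int = {3}
complement {0, 2}; its interior {0}; cl(A) = X∖{0} = {1, 3, 2}
boundary = {1, 3, 2} ∖ {3} = {1, 2}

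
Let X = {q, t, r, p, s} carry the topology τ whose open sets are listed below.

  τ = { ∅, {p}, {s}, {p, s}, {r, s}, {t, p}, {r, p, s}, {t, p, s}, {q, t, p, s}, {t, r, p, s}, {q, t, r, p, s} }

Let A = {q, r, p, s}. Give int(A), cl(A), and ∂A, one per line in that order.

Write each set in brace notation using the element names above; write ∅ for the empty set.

open subsets of A: ∅, {s}, {p}, {p, s}, {r, s}, {r, p, s}; so int(A) = {r, p, s}
closure: X∖int(X∖A) = X∖∅ = {q, t, r, p, s}
∂A = {q, t, r, p, s} minus {r, p, s} = {q, t}

int(A) = {r, p, s}
cl(A)  = {q, t, r, p, s}
∂A     = {q, t}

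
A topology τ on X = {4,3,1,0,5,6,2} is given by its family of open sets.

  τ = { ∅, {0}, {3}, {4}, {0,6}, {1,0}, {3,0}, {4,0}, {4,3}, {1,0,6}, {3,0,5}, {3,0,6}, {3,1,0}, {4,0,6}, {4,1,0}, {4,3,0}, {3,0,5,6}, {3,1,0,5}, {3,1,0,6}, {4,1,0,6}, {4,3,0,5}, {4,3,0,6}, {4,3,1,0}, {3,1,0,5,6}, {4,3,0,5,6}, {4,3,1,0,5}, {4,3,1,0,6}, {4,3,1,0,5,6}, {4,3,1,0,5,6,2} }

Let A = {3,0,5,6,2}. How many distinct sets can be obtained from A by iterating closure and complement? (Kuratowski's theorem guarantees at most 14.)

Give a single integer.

8

cl via duality: int({4,1}) = {4}, so X∖{4} = {3,1,0,5,6,2}
Write k for closure, c for complement:
  1. A     = {3,0,5,6,2}
  2. kA    = {3,1,0,5,6,2}
  3. cA    = {4,1}
  4. ckA   = {4}
  5. kcA   = {4,1,2}
  6. kckA  = {4,2}
  7. ckcA  = {3,0,5,6}
  8. ckckA = {3,1,0,5,6}
applying k or c yields no new set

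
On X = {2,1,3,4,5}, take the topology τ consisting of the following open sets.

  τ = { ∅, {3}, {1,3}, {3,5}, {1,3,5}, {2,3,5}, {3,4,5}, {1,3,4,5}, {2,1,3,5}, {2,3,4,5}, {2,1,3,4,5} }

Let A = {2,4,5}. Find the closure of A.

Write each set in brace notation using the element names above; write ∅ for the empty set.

closure: X∖int(X∖A) = X∖{1,3} = {2,4,5}

{2,4,5}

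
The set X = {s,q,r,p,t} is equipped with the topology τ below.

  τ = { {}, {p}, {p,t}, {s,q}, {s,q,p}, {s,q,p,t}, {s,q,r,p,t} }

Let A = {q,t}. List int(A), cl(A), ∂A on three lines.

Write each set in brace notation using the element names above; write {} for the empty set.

int(A) = {}
cl(A)  = {s,q,r,t}
∂A     = {s,q,r,t}

opens ⊆ A: {}; union → int = {}
complement {s,r,p}; its interior {p}; cl(A) = X∖{p} = {s,q,r,t}
boundary = {s,q,r,t} ∖ {} = {s,q,r,t}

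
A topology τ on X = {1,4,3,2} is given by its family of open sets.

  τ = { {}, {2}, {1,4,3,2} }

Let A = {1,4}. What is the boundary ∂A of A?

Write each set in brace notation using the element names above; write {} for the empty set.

{1,4,3}

open subsets of A: {}; so int(A) = {}
closure: X∖int(X∖A) = X∖{2} = {1,4,3}
∂A = {1,4,3} minus {} = {1,4,3}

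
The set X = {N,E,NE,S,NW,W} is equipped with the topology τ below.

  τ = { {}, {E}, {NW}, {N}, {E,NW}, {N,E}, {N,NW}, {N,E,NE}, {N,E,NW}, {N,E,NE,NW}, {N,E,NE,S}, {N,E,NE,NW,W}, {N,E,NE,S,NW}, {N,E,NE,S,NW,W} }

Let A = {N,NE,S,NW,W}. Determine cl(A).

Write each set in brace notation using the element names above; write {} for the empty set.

closure: X∖int(X∖A) = X∖{E} = {N,NE,S,NW,W}

{N,NE,S,NW,W}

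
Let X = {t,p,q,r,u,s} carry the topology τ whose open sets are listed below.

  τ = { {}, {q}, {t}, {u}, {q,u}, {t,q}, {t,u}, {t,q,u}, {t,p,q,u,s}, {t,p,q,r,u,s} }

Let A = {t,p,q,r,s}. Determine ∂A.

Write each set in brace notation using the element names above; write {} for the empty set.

{p,r,s}

interior: largest open inside A is {t,q} (from {}, {t}, {q}, {t,q})
cl via duality: int({u}) = {u}, so X∖{u} = {t,p,q,r,s}
cl∖int = {p,r,s}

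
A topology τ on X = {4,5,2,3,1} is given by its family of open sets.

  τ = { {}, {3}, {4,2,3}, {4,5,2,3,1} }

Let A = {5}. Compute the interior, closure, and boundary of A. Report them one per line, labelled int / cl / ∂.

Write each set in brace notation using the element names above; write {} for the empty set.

int(A) = {}
cl(A)  = {5,1}
∂A     = {5,1}

opens ⊆ A: {}; union → int = {}
complement {4,2,3,1}; its interior {4,2,3}; cl(A) = X∖{4,2,3} = {5,1}
boundary = {5,1} ∖ {} = {5,1}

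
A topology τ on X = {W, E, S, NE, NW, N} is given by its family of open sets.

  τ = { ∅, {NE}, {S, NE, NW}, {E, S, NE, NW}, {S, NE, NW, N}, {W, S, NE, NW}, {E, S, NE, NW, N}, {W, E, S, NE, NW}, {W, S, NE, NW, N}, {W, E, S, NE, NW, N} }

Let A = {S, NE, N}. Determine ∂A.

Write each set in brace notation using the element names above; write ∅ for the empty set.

open subsets of A: ∅, {NE}; so int(A) = {NE}
closure: X∖int(X∖A) = X∖∅ = {W, E, S, NE, NW, N}
∂A = {W, E, S, NE, NW, N} minus {NE} = {W, E, S, NW, N}

{W, E, S, NW, N}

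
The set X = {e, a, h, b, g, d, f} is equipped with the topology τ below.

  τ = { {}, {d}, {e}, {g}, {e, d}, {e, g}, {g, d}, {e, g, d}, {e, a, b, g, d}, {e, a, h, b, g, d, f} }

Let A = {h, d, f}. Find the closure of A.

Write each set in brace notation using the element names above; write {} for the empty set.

{a, h, b, d, f}

closure: X∖int(X∖A) = X∖{e, g} = {a, h, b, d, f}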